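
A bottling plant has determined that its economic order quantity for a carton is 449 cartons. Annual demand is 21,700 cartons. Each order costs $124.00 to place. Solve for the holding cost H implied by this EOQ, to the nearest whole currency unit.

Invert the EOQ relation Q*² = 2DS/H.
From Q* = √(2DS/H): H = 2DS / Q*² = 2 × 21,700 × 124 / 449² = 26.6943.

H ≈ $27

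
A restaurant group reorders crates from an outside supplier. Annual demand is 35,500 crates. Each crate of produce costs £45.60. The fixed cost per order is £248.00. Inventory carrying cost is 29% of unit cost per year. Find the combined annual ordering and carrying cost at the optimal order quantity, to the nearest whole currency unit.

TC* ≈ £15,259

Holding cost H = 0.29 × £45.60 = £13.2240 per unit per year.
EOQ = √(2DS/H) = √(2 × 35,500 × 248 / 13.224) ≈ 1153.91.
At the optimum the two cost components are equal, so total cost = 2·(Q*/2)H = Q*·H.
Minimum total = √(2DSH) = √(2 × 35,500 × 248 × 13.224) ≈ 15259.364.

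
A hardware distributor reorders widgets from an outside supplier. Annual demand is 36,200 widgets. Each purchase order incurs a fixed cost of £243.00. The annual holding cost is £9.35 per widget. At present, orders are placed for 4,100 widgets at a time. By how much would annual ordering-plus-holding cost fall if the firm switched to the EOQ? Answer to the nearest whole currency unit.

EOQ = √(2DS/H) = √(2 × 36,200 × 243 / 9.35) ≈ 1371.72.
Cost at Q* = (D/Q*)S + (Q*/2)H = √(2DSH) ≈ £12,825.62.
Cost at Q = 4,100: (36,200/4,100)×243 + (4,100/2)×9.35 = £2,145.51 + £19,167.50 = £21,313.01.
Excess = £21,313.01 − £12,825.62 = £8,487.40.

Extra cost ≈ £8,487 per year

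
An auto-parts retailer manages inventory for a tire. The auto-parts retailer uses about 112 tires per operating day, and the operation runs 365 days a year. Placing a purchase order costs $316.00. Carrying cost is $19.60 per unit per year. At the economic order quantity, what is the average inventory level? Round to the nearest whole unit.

Annual demand D = 112 × 365 = 40,880.
The optimal lot size = √(2DS/H) = √(2 × 40,880 × 316 / 19.6) ≈ 1148.12.
Average inventory = Q*/2 ≈ 1148.12 / 2 = 574.058.

Average inventory ≈ 574 tires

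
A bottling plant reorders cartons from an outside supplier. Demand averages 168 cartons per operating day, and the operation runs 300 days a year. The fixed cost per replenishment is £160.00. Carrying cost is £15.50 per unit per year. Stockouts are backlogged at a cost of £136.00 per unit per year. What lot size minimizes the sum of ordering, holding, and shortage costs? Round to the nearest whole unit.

Annual demand D = 168 × 300 = 50,400.
With planned backorders, Q* = √(2DS/H) · √((H+B)/B).
√(2DS/H) = √(2 × 50,400 × 160 / 15.5) = 1020.057.
√((H+B)/B) = √((15.5+136)/136) = 1.0554.
Q* ≈ 1076.617.

Q* ≈ 1,077 cartons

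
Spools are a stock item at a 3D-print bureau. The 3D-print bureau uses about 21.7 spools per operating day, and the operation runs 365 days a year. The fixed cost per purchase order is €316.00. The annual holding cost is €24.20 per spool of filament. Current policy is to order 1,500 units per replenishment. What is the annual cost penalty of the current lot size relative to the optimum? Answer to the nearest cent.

Annual demand D = 21.7 × 365 = 7,920.5.
EOQ = √(2DS/H) = √(2 × 7,920.5 × 316 / 24.2) ≈ 454.81.
Cost at Q* = (D/Q*)S + (Q*/2)H = √(2DSH) ≈ €11,006.33.
Cost at Q = 1,500: (7,920.5/1,500)×316 + (1,500/2)×24.2 = €1,668.59 + €18,150.00 = €19,818.59.
Excess = €19,818.59 − €11,006.33 = €8,812.26.

Extra cost ≈ €8,812.26 per year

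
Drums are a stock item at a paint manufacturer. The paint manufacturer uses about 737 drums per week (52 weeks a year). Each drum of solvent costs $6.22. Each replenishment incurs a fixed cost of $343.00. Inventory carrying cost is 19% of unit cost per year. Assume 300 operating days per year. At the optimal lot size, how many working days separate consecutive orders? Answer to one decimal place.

Annual demand D = 737 × 52 = 38,324.
Holding cost H = 0.19 × $6.22 = $1.1818 per unit per year.
EOQ = √(2DS/H) = √(2 × 38,324 × 343 / 1.1818) ≈ 4716.56.
Cycle time = Q*/D × 300 = 4716.56 / 38,324 × 300 ≈ 36.921 days.

T ≈ 36.9 days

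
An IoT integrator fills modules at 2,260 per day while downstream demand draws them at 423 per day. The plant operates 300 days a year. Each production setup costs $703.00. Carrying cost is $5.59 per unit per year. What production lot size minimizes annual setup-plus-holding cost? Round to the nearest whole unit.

Annual demand D = 423 × 300 = 126,900.
Production build-up factor (1 − d/p) = 1 − 423/2,260 = 0.8128.
Q* = √(2DS / (H(1 − d/p))) = √(2 × 126,900 × 703 / (5.59 × 0.8128)).
= √(178,421,400 / 4.5437) ≈ 6266.387.

Q* ≈ 6,266 modules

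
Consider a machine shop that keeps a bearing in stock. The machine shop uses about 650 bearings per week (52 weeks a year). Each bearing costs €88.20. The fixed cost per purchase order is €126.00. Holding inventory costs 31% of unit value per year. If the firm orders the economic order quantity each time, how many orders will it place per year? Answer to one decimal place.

N ≈ 60.6 orders per year

Annual demand D = 650 × 52 = 33,800.
Holding cost H = 0.31 × €88.20 = €27.3420 per unit per year.
Q* = √(2DS/H) = √(2 × 33,800 × 126 / 27.342) ≈ 558.14.
Orders per year = D / Q* = 33,800 / 558.14 ≈ 60.558.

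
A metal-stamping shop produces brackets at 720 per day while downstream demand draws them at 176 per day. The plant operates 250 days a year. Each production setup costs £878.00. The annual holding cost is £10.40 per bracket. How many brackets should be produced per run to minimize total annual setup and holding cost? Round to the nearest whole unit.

Q* ≈ 3,136 brackets

Annual demand D = 176 × 250 = 44,000.
Production build-up factor (1 − d/p) = 1 − 176/720 = 0.7556.
Q* = √(2DS / (H(1 − d/p))) = √(2 × 44,000 × 878 / (10.4 × 0.7556)).
= √(77,264,000 / 7.8578) ≈ 3135.730.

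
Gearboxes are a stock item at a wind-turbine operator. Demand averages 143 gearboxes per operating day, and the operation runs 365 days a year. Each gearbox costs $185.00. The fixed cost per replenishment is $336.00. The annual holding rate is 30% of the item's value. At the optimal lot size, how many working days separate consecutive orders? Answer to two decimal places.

T ≈ 5.56 days

Annual demand D = 143 × 365 = 52,195.
Holding cost H = 0.30 × $185.00 = $55.5000 per unit per year.
EOQ = √(2DS/H) = √(2 × 52,195 × 336 / 55.5) ≈ 794.97.
Cycle time = Q*/D × 365 = 794.97 / 52,195 × 365 ≈ 5.559 days.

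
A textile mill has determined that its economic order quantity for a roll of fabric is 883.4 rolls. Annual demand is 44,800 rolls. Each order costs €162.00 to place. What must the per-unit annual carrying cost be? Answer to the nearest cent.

Squaring Q* = √(2DS/H) gives Q*² = 2DS/H.
From Q* = √(2DS/H): H = 2DS / Q*² = 2 × 44,800 × 162 / 883.4² = 18.5998.

H ≈ €18.60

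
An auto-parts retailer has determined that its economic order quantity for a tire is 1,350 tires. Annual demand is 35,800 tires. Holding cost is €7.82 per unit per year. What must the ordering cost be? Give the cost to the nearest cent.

Invert the EOQ relation Q*² = 2DS/H.
From Q* = √(2DS/H): S = Q*²H / (2D) = 1,350² × 7.82 / (2 × 35,800) = 199.0496.

S ≈ €199.05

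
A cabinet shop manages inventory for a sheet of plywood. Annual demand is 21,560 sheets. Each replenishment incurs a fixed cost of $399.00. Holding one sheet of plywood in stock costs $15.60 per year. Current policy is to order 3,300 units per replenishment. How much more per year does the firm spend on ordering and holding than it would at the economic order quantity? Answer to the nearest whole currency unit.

EOQ = √(2DS/H) = √(2 × 21,560 × 399 / 15.6) ≈ 1050.18.
Cost at Q* = (D/Q*)S + (Q*/2)H = √(2DSH) ≈ $16,382.80.
Cost at Q = 3,300: (21,560/3,300)×399 + (3,300/2)×15.6 = $2,606.80 + $25,740.00 = $28,346.80.
Excess = $28,346.80 − $16,382.80 = $11,964.00.

Extra cost ≈ $11,964 per year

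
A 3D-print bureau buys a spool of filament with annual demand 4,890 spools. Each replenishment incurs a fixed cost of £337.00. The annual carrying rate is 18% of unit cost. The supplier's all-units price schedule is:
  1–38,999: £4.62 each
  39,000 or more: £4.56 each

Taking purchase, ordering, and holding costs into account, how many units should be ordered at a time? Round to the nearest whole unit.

Q* ≈ 1,991 spools

Holding cost per unit per year at price C is H = 0.18·C.
Evaluate total cost at each tier's feasible EOQ or, if the EOQ is below the tier, at the tier's minimum quantity.
EOQ at £4.62 = 1990.8 (feasible in tier 1): TC = 4,890×£4.62 + (4,890/1990.8)×337 + (1990.8/2)×0.18×£4.62 = £24,247.35.
EOQ at £4.56 = 2003.9 < 39000, so use break Q=39000: TC = 4,890×£4.56 + (4,890/39000.0)×337 + (39000.0/2)×0.18×£4.56 = £38,346.25.
Lowest total cost is £24,247.35 at Q = 1990.8.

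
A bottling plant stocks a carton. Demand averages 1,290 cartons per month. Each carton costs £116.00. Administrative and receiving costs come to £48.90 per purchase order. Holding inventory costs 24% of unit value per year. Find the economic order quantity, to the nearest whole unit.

Annual demand D = 1,290 × 12 = 15,480.
Holding cost H = 0.24 × £116.00 = £27.8400 per unit per year.
EOQ = √(2DS / H) = √(2 × 15,480 × 48.9 / 27.84).
= √(1,513,944 / 27.84) = √54,380.1724 ≈ 233.196.

Q* ≈ 233 cartons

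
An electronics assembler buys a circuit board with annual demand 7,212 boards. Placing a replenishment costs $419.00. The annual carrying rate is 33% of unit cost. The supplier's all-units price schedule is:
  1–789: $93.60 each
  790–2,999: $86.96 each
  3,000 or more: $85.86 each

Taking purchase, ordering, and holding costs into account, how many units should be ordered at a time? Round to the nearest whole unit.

Holding cost per unit per year at price C is H = 0.33·C.
Evaluate total cost at each tier's feasible EOQ or, if the EOQ is below the tier, at the tier's minimum quantity.
EOQ at $93.60 = 442.3 (feasible in tier 1): TC = 7,212×$93.60 + (7,212/442.3)×419 + (442.3/2)×0.33×$93.60 = $688,706.16.
EOQ at $86.96 = 458.9 < 790, so use break Q=790: TC = 7,212×$86.96 + (7,212/790.0)×419 + (790.0/2)×0.33×$86.96 = $642,315.85.
EOQ at $85.86 = 461.8 < 3000, so use break Q=3000: TC = 7,212×$85.86 + (7,212/3000.0)×419 + (3000.0/2)×0.33×$85.86 = $662,730.30.
Lowest total cost is $642,315.85 at Q = 790.0.

Q* ≈ 790 boards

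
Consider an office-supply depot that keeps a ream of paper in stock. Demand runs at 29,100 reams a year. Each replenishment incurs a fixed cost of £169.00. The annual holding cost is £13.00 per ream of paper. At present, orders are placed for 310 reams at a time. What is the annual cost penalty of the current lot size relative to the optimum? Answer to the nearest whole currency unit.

Extra cost ≈ £6,571 per year

EOQ = √(2DS/H) = √(2 × 29,100 × 169 / 13) ≈ 869.83.
Cost at Q* = (D/Q*)S + (Q*/2)H = √(2DSH) ≈ £11,307.76.
Cost at Q = 310: (29,100/310)×169 + (310/2)×13 = £15,864.19 + £2,015.00 = £17,879.19.
Excess = £17,879.19 − £11,307.76 = £6,571.44.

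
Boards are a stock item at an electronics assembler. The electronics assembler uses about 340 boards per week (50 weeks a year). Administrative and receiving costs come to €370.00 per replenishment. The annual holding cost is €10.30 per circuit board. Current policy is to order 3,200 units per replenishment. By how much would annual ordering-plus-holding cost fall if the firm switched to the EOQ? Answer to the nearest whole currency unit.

Annual demand D = 340 × 50 = 17,000.
EOQ = √(2DS/H) = √(2 × 17,000 × 370 / 10.3) ≈ 1105.15.
Cost at Q* = (D/Q*)S + (Q*/2)H = √(2DSH) ≈ €11,383.06.
Cost at Q = 3,200: (17,000/3,200)×370 + (3,200/2)×10.3 = €1,965.62 + €16,480.00 = €18,445.62.
Excess = €18,445.62 − €11,383.06 = €7,062.57.

Extra cost ≈ €7,063 per year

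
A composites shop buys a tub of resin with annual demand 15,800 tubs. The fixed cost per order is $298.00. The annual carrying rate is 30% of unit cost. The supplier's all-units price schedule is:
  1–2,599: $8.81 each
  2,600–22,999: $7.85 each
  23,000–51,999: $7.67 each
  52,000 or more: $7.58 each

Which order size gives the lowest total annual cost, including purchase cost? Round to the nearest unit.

Q* ≈ 2,600 tubs

Holding cost per unit per year at price C is H = 0.30·C.
Evaluate total cost at each tier's feasible EOQ or, if the EOQ is below the tier, at the tier's minimum quantity.
EOQ at $8.81 = 1887.6 (feasible in tier 1): TC = 15,800×$8.81 + (15,800/1887.6)×298 + (1887.6/2)×0.30×$8.81 = $144,186.85.
EOQ at $7.85 = 1999.7 < 2600, so use break Q=2600: TC = 15,800×$7.85 + (15,800/2600.0)×298 + (2600.0/2)×0.30×$7.85 = $128,902.42.
EOQ at $7.67 = 2023.0 < 23000, so use break Q=23000: TC = 15,800×$7.67 + (15,800/23000.0)×298 + (23000.0/2)×0.30×$7.67 = $147,852.21.
EOQ at $7.58 = 2035.0 < 52000, so use break Q=52000: TC = 15,800×$7.58 + (15,800/52000.0)×298 + (52000.0/2)×0.30×$7.58 = $178,978.55.
Lowest total cost is $128,902.42 at Q = 2600.0.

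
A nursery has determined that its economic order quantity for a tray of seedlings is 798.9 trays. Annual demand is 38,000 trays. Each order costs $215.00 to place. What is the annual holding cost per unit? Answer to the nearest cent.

H ≈ $25.60

Squaring Q* = √(2DS/H) gives Q*² = 2DS/H.
From Q* = √(2DS/H): H = 2DS / Q*² = 2 × 38,000 × 215 / 798.9² = 25.6016.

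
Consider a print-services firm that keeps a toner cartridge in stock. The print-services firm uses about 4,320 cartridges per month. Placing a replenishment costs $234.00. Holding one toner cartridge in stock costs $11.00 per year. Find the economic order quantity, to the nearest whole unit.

Q* ≈ 1,485 cartridges

Annual demand D = 4,320 × 12 = 51,840.
EOQ = √(2DS / H) = √(2 × 51,840 × 234 / 11).
= √(24,261,120 / 11) = √2,205,556.3636 ≈ 1485.112.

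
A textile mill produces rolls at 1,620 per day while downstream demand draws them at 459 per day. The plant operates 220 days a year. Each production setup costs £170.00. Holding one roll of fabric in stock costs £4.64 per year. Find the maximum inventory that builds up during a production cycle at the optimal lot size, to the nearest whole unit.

I_max ≈ 2,303 rolls

Annual demand D = 459 × 220 = 100,980.
Production build-up factor (1 − d/p) = 1 − 459/1,620 = 0.7167.
Q* = √(2DS / (H(1 − d/p))) = √(2 × 100,980 × 170 / (4.64 × 0.7167)).
= √(34,333,200 / 3.3253) ≈ 3213.213.
Maximum inventory = Q*(1 − d/p) = 3213.213 × 0.7167 ≈ 2302.803.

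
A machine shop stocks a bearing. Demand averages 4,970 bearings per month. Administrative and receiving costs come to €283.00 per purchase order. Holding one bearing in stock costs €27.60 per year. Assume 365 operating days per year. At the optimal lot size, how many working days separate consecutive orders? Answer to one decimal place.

T ≈ 6.8 days

Annual demand D = 4,970 × 12 = 59,640.
Q* = √(2DS/H) = √(2 × 59,640 × 283 / 27.6) ≈ 1105.92.
Cycle time = Q*/D × 365 = 1105.92 / 59,640 × 365 ≈ 6.768 days.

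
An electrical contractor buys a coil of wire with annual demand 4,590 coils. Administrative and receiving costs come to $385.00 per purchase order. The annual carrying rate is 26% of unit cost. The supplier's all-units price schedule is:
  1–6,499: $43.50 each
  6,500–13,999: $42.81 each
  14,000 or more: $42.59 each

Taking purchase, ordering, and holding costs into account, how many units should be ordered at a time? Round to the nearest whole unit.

Q* ≈ 559 coils

Holding cost per unit per year at price C is H = 0.26·C.
For each price level, check whether its EOQ is feasible; otherwise the best quantity at that price is the breakpoint.
EOQ at $43.50 = 559.0 (feasible in tier 1): TC = 4,590×$43.50 + (4,590/559.0)×385 + (559.0/2)×0.26×$43.50 = $205,987.42.
EOQ at $42.81 = 563.5 < 6500, so use break Q=6500: TC = 4,590×$42.81 + (4,590/6500.0)×385 + (6500.0/2)×0.26×$42.81 = $232,944.22.
EOQ at $42.59 = 565.0 < 14000, so use break Q=14000: TC = 4,590×$42.59 + (4,590/14000.0)×385 + (14000.0/2)×0.26×$42.59 = $273,128.12.
Lowest total cost is $205,987.42 at Q = 559.0.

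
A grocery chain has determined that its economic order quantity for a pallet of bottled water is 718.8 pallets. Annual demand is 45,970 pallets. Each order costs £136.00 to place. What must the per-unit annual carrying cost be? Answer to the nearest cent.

H ≈ £24.20

Squaring Q* = √(2DS/H) gives Q*² = 2DS/H.
From Q* = √(2DS/H): H = 2DS / Q*² = 2 × 45,970 × 136 / 718.8² = 24.2007.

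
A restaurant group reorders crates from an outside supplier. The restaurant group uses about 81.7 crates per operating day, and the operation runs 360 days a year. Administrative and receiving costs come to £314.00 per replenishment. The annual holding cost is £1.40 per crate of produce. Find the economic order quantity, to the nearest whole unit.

Q* ≈ 3,632 crates

Annual demand D = 81.7 × 360 = 29,412.
EOQ = √(2DS / H) = √(2 × 29,412 × 314 / 1.4).
= √(18,470,736 / 1.4) = √13,193,382.8571 ≈ 3632.270.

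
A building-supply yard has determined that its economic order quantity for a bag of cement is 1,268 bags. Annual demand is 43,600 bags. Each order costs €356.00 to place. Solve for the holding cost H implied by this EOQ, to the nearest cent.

H ≈ €19.31

The basic EOQ model gives Q* = √(2DS/H); rearrange for the unknown.
From Q* = √(2DS/H): H = 2DS / Q*² = 2 × 43,600 × 356 / 1,268² = 19.3076.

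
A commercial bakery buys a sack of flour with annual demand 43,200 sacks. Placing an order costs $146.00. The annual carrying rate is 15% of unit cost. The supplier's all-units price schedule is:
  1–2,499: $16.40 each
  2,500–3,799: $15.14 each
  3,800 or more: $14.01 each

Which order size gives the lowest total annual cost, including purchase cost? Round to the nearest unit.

Q* ≈ 3,800 sacks

Holding cost per unit per year at price C is H = 0.15·C.
For each price level, check whether its EOQ is feasible; otherwise the best quantity at that price is the breakpoint.
EOQ at $16.40 = 2264.5 (feasible in tier 1): TC = 43,200×$16.40 + (43,200/2264.5)×146 + (2264.5/2)×0.15×$16.40 = $714,050.59.
EOQ at $15.14 = 2356.8 < 2500, so use break Q=2500: TC = 43,200×$15.14 + (43,200/2500.0)×146 + (2500.0/2)×0.15×$15.14 = $659,409.63.
EOQ at $14.01 = 2450.0 < 3800, so use break Q=3800: TC = 43,200×$14.01 + (43,200/3800.0)×146 + (3800.0/2)×0.15×$14.01 = $610,884.64.
Lowest total cost is $610,884.64 at Q = 3800.0.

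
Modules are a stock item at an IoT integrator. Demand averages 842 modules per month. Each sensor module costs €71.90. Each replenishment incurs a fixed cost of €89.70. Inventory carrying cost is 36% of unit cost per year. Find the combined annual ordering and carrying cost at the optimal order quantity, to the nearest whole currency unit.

Annual demand D = 842 × 12 = 10,104.
Holding cost H = 0.36 × €71.90 = €25.8840 per unit per year.
Q* = √(2DS/H) = √(2 × 10,104 × 89.7 / 25.884) ≈ 264.63.
At Q*, ordering cost (D/Q*)S equals holding cost (Q*/2)H, each = √(DSH/2).
Minimum total = √(2DSH) = √(2 × 10,104 × 89.7 × 25.884) ≈ 6849.732.

TC* ≈ €6,850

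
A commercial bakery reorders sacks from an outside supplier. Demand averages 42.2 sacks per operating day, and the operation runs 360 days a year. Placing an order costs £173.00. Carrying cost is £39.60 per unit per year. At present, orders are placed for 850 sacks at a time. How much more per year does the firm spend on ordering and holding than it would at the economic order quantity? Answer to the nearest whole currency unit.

Annual demand D = 42.2 × 360 = 15,192.
EOQ = √(2DS/H) = √(2 × 15,192 × 173 / 39.6) ≈ 364.33.
Cost at Q* = (D/Q*)S + (Q*/2)H = √(2DSH) ≈ £14,427.57.
Cost at Q = 850: (15,192/850)×173 + (850/2)×39.6 = £3,092.02 + £16,830.00 = £19,922.02.
Excess = £19,922.02 − £14,427.57 = £5,494.45.

Extra cost ≈ £5,494 per year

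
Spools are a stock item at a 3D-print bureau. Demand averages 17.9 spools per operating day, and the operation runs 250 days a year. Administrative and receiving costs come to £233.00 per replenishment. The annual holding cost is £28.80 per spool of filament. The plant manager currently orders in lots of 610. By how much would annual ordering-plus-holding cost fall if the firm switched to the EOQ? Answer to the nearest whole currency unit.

Annual demand D = 17.9 × 250 = 4,475.
EOQ = √(2DS/H) = √(2 × 4,475 × 233 / 28.8) ≈ 269.09.
Cost at Q* = (D/Q*)S + (Q*/2)H = √(2DSH) ≈ £7,749.71.
Cost at Q = 610: (4,475/610)×233 + (610/2)×28.8 = £1,709.30 + £8,784.00 = £10,493.30.
Excess = £10,493.30 − £7,749.71 = £2,743.59.

Extra cost ≈ £2,744 per year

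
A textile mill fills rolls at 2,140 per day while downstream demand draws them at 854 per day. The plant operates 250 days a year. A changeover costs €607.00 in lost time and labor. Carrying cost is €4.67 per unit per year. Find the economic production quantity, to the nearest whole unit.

Q* ≈ 9,610 rolls

Annual demand D = 854 × 250 = 213,500.
Production build-up factor (1 − d/p) = 1 − 854/2,140 = 0.6009.
Q* = √(2DS / (H(1 − d/p))) = √(2 × 213,500 × 607 / (4.67 × 0.6009)).
= √(259,189,000 / 2.8064) ≈ 9610.285.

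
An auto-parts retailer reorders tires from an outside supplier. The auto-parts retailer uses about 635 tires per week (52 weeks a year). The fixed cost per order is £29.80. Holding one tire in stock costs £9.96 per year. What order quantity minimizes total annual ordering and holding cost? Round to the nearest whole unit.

Q* ≈ 445 tires

Annual demand D = 635 × 52 = 33,020.
EOQ = √(2DS / H) = √(2 × 33,020 × 29.8 / 9.96).
= √(1,967,992 / 9.96) = √197,589.5582 ≈ 444.510.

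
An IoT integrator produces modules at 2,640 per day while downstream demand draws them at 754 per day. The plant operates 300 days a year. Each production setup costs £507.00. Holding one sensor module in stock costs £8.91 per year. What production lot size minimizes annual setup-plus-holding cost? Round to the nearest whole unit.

Annual demand D = 754 × 300 = 226,200.
Production build-up factor (1 − d/p) = 1 − 754/2,640 = 0.7144.
Q* = √(2DS / (H(1 − d/p))) = √(2 × 226,200 × 507 / (8.91 × 0.7144)).
= √(229,366,800 / 6.3652) ≈ 6002.851.

Q* ≈ 6,003 modules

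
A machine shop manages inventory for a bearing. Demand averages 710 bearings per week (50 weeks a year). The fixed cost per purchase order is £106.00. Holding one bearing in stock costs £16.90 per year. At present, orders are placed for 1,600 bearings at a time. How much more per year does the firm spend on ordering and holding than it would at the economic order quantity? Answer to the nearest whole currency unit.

Annual demand D = 710 × 50 = 35,500.
EOQ = √(2DS/H) = √(2 × 35,500 × 106 / 16.9) ≈ 667.33.
Cost at Q* = (D/Q*)S + (Q*/2)H = √(2DSH) ≈ £11,277.83.
Cost at Q = 1,600: (35,500/1,600)×106 + (1,600/2)×16.9 = £2,351.88 + £13,520.00 = £15,871.87.
Excess = £15,871.87 − £11,277.83 = £4,594.05.

Extra cost ≈ £4,594 per year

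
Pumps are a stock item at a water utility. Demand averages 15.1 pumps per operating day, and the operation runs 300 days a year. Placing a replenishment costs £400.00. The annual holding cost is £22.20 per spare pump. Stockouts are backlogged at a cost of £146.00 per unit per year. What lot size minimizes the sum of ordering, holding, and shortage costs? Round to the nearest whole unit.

Annual demand D = 15.1 × 300 = 4,530.
With planned backorders, Q* = √(2DS/H) · √((H+B)/B).
√(2DS/H) = √(2 × 4,530 × 400 / 22.2) = 404.034.
√((H+B)/B) = √((22.2+146)/146) = 1.0733.
Q* ≈ 433.665.

Q* ≈ 434 pumps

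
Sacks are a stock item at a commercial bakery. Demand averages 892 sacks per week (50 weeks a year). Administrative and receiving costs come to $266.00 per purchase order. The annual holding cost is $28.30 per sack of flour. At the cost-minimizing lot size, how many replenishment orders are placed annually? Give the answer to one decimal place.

N ≈ 48.7 orders per year

Annual demand D = 892 × 50 = 44,600.
Q* = √(2DS/H) = √(2 × 44,600 × 266 / 28.3) ≈ 915.65.
Orders per year = D / Q* = 44,600 / 915.65 ≈ 48.709.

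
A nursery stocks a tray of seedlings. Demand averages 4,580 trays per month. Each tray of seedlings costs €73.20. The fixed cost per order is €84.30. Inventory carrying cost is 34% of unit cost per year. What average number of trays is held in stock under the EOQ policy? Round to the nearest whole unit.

Annual demand D = 4,580 × 12 = 54,960.
Holding cost H = 0.34 × €73.20 = €24.8880 per unit per year.
Q* = √(2DS/H) = √(2 × 54,960 × 84.3 / 24.888) ≈ 610.18.
Average inventory = Q*/2 ≈ 610.18 / 2 = 305.089.

Average inventory ≈ 305 trays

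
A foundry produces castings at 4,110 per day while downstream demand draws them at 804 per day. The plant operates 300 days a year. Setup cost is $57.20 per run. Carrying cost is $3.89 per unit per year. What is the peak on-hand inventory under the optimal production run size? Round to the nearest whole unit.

Annual demand D = 804 × 300 = 241,200.
Production build-up factor (1 − d/p) = 1 − 804/4,110 = 0.8044.
Q* = √(2DS / (H(1 − d/p))) = √(2 × 241,200 × 57.2 / (3.89 × 0.8044)).
= √(27,593,280 / 3.129) ≈ 2969.589.
Maximum inventory = Q*(1 − d/p) = 2969.589 × 0.8044 ≈ 2388.677.

I_max ≈ 2,389 castings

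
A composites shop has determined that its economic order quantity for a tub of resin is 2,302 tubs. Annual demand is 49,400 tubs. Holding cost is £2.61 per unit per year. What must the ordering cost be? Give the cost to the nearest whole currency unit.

S ≈ £140

Invert the EOQ relation Q*² = 2DS/H.
From Q* = √(2DS/H): S = Q*²H / (2D) = 2,302² × 2.61 / (2 × 49,400) = 139.9891.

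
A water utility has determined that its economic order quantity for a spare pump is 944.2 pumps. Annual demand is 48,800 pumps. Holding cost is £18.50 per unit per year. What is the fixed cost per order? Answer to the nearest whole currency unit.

Invert the EOQ relation Q*² = 2DS/H.
From Q* = √(2DS/H): S = Q*²H / (2D) = 944.2² × 18.5 / (2 × 48,800) = 168.9857.

S ≈ £169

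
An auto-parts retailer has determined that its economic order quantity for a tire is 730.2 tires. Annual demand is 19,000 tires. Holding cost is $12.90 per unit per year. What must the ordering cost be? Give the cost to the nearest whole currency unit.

Invert the EOQ relation Q*² = 2DS/H.
From Q* = √(2DS/H): S = Q*²H / (2D) = 730.2² × 12.9 / (2 × 19,000) = 181.0047.

S ≈ $181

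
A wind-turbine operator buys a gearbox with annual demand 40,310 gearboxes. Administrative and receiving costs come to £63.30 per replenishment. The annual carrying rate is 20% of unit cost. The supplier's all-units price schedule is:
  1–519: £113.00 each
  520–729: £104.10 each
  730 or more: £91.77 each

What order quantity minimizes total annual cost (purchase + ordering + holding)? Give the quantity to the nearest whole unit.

Holding cost per unit per year at price C is H = 0.20·C.
Evaluate total cost at each tier's feasible EOQ or, if the EOQ is below the tier, at the tier's minimum quantity.
EOQ at £113.00 = 475.2 (feasible in tier 1): TC = 40,310×£113.00 + (40,310/475.2)×63.3 + (475.2/2)×0.20×£113.00 = £4,565,769.34.
EOQ at £104.10 = 495.1 < 520, so use break Q=520: TC = 40,310×£104.10 + (40,310/520.0)×63.3 + (520.0/2)×0.20×£104.10 = £4,206,591.17.
EOQ at £91.77 = 527.3 < 730, so use break Q=730: TC = 40,310×£91.77 + (40,310/730.0)×63.3 + (730.0/2)×0.20×£91.77 = £3,709,443.28.
Lowest total cost is £3,709,443.28 at Q = 730.0.

Q* ≈ 730 gearboxes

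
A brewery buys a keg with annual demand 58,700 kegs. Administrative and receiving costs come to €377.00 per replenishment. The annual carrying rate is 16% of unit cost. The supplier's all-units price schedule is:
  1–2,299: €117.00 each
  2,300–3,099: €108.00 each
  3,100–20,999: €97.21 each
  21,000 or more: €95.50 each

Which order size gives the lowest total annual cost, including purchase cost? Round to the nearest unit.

Holding cost per unit per year at price C is H = 0.16·C.
For each price level, check whether its EOQ is feasible; otherwise the best quantity at that price is the breakpoint.
EOQ at €117.00 = 1537.6 (feasible in tier 1): TC = 58,700×€117.00 + (58,700/1537.6)×377 + (1537.6/2)×0.16×€117.00 = €6,896,684.43.
EOQ at €108.00 = 1600.4 < 2300, so use break Q=2300: TC = 58,700×€108.00 + (58,700/2300.0)×377 + (2300.0/2)×0.16×€108.00 = €6,369,093.70.
EOQ at €97.21 = 1686.9 < 3100, so use break Q=3100: TC = 58,700×€97.21 + (58,700/3100.0)×377 + (3100.0/2)×0.16×€97.21 = €5,737,473.76.
EOQ at €95.50 = 1701.9 < 21000, so use break Q=21000: TC = 58,700×€95.50 + (58,700/21000.0)×377 + (21000.0/2)×0.16×€95.50 = €5,767,343.80.
Lowest total cost is €5,737,473.76 at Q = 3100.0.

Q* ≈ 3,100 kegs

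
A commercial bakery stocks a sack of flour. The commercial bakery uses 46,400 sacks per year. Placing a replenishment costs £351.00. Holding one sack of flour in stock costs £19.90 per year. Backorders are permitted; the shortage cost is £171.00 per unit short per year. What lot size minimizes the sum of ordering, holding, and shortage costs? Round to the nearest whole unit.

With planned backorders, Q* = √(2DS/H) · √((H+B)/B).
√(2DS/H) = √(2 × 46,400 × 351 / 19.9) = 1279.384.
√((H+B)/B) = √((19.9+171)/171) = 1.0566.
Q* ≈ 1351.780.

Q* ≈ 1,352 sacks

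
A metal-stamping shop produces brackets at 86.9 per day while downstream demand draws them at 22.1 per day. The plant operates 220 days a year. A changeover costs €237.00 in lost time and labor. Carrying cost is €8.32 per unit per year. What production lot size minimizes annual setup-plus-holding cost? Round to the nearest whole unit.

Annual demand D = 22.1 × 220 = 4,862.
Production build-up factor (1 − d/p) = 1 − 22.1/86.9 = 0.7457.
Q* = √(2DS / (H(1 − d/p))) = √(2 × 4,862 × 237 / (8.32 × 0.7457)).
= √(2,304,588 / 6.2041) ≈ 609.477.

Q* ≈ 609 brackets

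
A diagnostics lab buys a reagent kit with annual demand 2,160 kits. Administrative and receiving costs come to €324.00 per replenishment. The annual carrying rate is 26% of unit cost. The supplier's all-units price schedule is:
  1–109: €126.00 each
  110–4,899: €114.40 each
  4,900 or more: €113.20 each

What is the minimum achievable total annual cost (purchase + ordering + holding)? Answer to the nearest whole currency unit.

TC* ≈ €253,556

Holding cost per unit per year at price C is H = 0.26·C.
Candidates are each tier's EOQ (if it falls in that tier) and each price-break quantity.
Tier 1 (€126.00): EOQ = 206.7 exceeds tier's upper bound 109, so this tier is dominated.
EOQ at €114.40 = 216.9 (feasible in tier 2): TC = 2,160×€114.40 + (2,160/216.9)×324 + (216.9/2)×0.26×€114.40 = €253,556.29.
EOQ at €113.20 = 218.1 < 4900, so use break Q=4900: TC = 2,160×€113.20 + (2,160/4900.0)×324 + (4900.0/2)×0.26×€113.20 = €316,763.22.
Lowest total cost among the candidates is at Q = 216.9.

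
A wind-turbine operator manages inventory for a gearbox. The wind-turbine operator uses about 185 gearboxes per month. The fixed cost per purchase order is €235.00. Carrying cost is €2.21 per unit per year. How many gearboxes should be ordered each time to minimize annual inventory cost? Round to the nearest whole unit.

Annual demand D = 185 × 12 = 2,220.
EOQ = √(2DS / H) = √(2 × 2,220 × 235 / 2.21).
= √(1,043,400 / 2.21) = √472,126.6968 ≈ 687.115.

Q* ≈ 687 gearboxes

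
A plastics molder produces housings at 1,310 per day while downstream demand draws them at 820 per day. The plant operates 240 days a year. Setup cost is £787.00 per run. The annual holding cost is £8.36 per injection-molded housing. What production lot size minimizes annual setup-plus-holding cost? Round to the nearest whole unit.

Annual demand D = 820 × 240 = 196,800.
Production build-up factor (1 − d/p) = 1 − 820/1,310 = 0.3740.
Q* = √(2DS / (H(1 − d/p))) = √(2 × 196,800 × 787 / (8.36 × 0.3740)).
= √(309,763,200 / 3.127) ≈ 9952.894.

Q* ≈ 9,953 housings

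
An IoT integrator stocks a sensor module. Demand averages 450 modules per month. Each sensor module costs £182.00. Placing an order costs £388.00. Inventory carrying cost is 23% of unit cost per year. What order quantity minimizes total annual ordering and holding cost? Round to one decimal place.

Annual demand D = 450 × 12 = 5,400.
Holding cost H = 0.23 × £182.00 = £41.8600 per unit per year.
EOQ = √(2DS / H) = √(2 × 5,400 × 388 / 41.86).
= √(4,190,400 / 41.86) = √100,105.1123 ≈ 316.394.

Q* ≈ 316.4 modules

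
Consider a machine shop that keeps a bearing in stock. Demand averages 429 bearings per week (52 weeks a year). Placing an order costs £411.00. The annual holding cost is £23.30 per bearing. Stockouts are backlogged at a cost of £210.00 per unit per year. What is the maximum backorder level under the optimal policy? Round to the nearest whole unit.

Annual demand D = 429 × 52 = 22,308.
With planned backorders, Q* = √(2DS/H) · √((H+B)/B).
√(2DS/H) = √(2 × 22,308 × 411 / 23.3) = 887.132.
√((H+B)/B) = √((23.3+210)/210) = 1.0540.
Q* ≈ 935.052.
S* = Q* · H/(H+B) = 935.052 × 23.3/233.3 ≈ 93.385.

S* ≈ 93 bearings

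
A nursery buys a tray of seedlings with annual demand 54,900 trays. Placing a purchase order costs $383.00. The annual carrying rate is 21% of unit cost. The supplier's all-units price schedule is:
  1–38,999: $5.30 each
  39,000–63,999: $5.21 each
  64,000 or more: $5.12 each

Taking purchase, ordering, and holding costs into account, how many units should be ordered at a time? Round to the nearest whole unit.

Q* ≈ 6,147 trays

Holding cost per unit per year at price C is H = 0.21·C.
Candidates are each tier's EOQ (if it falls in that tier) and each price-break quantity.
EOQ at $5.30 = 6146.9 (feasible in tier 1): TC = 54,900×$5.30 + (54,900/6146.9)×383 + (6146.9/2)×0.21×$5.30 = $297,811.45.
EOQ at $5.21 = 6199.7 < 39000, so use break Q=39000: TC = 54,900×$5.21 + (54,900/39000.0)×383 + (39000.0/2)×0.21×$5.21 = $307,903.10.
EOQ at $5.12 = 6254.0 < 64000, so use break Q=64000: TC = 54,900×$5.12 + (54,900/64000.0)×383 + (64000.0/2)×0.21×$5.12 = $315,822.94.
Lowest total cost is $297,811.45 at Q = 6146.9.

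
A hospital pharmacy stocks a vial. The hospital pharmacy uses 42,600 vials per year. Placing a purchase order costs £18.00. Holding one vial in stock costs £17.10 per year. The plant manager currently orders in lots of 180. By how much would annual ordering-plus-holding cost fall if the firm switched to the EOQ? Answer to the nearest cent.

EOQ = √(2DS/H) = √(2 × 42,600 × 18 / 17.1) ≈ 299.47.
Cost at Q* = (D/Q*)S + (Q*/2)H = √(2DSH) ≈ £5,120.99.
Cost at Q = 180: (42,600/180)×18 + (180/2)×17.1 = £4,260.00 + £1,539.00 = £5,799.00.
Excess = £5,799.00 − £5,120.99 = £678.01.

Extra cost ≈ £678.01 per year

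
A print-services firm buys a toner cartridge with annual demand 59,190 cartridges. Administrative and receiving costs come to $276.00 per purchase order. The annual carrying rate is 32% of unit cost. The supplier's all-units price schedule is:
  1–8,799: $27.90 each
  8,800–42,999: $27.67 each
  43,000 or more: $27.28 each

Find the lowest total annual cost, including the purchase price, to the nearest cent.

Holding cost per unit per year at price C is H = 0.32·C.
Candidates are each tier's EOQ (if it falls in that tier) and each price-break quantity.
EOQ at $27.90 = 1913.0 (feasible in tier 1): TC = 59,190×$27.90 + (59,190/1913.0)×276 + (1913.0/2)×0.32×$27.90 = $1,668,480.33.
EOQ at $27.67 = 1920.9 < 8800, so use break Q=8800: TC = 59,190×$27.67 + (59,190/8800.0)×276 + (8800.0/2)×0.32×$27.67 = $1,678,603.07.
EOQ at $27.28 = 1934.6 < 43000, so use break Q=43000: TC = 59,190×$27.28 + (59,190/43000.0)×276 + (43000.0/2)×0.32×$27.28 = $1,802,769.52.
Lowest total cost among the candidates is at Q = 1913.0.

TC* ≈ $1,668,480.33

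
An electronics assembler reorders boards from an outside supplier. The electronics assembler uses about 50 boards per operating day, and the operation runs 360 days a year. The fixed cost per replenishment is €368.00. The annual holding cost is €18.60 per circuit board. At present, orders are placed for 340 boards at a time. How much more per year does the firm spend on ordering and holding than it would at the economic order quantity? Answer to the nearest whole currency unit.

Extra cost ≈ €6,947 per year

Annual demand D = 50 × 360 = 18,000.
EOQ = √(2DS/H) = √(2 × 18,000 × 368 / 18.6) ≈ 843.95.
Cost at Q* = (D/Q*)S + (Q*/2)H = √(2DSH) ≈ €15,697.54.
Cost at Q = 340: (18,000/340)×368 + (340/2)×18.6 = €19,482.35 + €3,162.00 = €22,644.35.
Excess = €22,644.35 − €15,697.54 = €6,946.81.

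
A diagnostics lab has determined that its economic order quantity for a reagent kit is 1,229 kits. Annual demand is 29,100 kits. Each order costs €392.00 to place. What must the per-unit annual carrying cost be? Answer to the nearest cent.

The basic EOQ model gives Q* = √(2DS/H); rearrange for the unknown.
From Q* = √(2DS/H): H = 2DS / Q*² = 2 × 29,100 × 392 / 1,229² = 15.1045.

H ≈ €15.10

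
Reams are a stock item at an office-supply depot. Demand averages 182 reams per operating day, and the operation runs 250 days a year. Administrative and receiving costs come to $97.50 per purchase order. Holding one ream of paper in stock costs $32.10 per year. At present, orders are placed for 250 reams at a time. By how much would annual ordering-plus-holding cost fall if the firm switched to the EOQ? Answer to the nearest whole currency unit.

Annual demand D = 182 × 250 = 45,500.
EOQ = √(2DS/H) = √(2 × 45,500 × 97.5 / 32.1) ≈ 525.74.
Cost at Q* = (D/Q*)S + (Q*/2)H = √(2DSH) ≈ $16,876.23.
Cost at Q = 250: (45,500/250)×97.5 + (250/2)×32.1 = $17,745.00 + $4,012.50 = $21,757.50.
Excess = $21,757.50 − $16,876.23 = $4,881.27.

Extra cost ≈ $4,881 per year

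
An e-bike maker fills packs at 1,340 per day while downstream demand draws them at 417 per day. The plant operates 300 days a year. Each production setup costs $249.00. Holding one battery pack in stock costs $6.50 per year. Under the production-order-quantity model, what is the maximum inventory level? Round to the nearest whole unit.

Annual demand D = 417 × 300 = 125,100.
Production build-up factor (1 − d/p) = 1 − 417/1,340 = 0.6888.
Q* = √(2DS / (H(1 − d/p))) = √(2 × 125,100 × 249 / (6.5 × 0.6888)).
= √(62,299,800 / 4.4772) ≈ 3730.252.
Maximum inventory = Q*(1 − d/p) = 3730.252 × 0.6888 ≈ 2569.420.

I_max ≈ 2,569 packs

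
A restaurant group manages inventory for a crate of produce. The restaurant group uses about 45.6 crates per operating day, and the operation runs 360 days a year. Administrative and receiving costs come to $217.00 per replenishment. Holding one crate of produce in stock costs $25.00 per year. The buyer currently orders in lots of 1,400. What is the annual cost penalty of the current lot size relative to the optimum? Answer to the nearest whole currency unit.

Annual demand D = 45.6 × 360 = 16,416.
EOQ = √(2DS/H) = √(2 × 16,416 × 217 / 25) ≈ 533.84.
Cost at Q* = (D/Q*)S + (Q*/2)H = √(2DSH) ≈ $13,345.92.
Cost at Q = 1,400: (16,416/1,400)×217 + (1,400/2)×25 = $2,544.48 + $17,500.00 = $20,044.48.
Excess = $20,044.48 − $13,345.92 = $6,698.56.

Extra cost ≈ $6,699 per year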